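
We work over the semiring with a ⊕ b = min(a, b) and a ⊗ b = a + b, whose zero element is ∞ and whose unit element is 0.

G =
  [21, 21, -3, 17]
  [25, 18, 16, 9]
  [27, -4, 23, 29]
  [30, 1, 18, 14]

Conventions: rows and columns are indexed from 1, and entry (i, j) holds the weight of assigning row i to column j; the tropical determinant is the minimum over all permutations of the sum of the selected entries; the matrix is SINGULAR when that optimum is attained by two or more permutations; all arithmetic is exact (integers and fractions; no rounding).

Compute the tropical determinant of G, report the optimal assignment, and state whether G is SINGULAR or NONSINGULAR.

σ = (1, 2, 3, 4): 21 + 18 + 23 + 14 = 76
σ = (1, 2, 4, 3): 21 + 18 + 29 + 18 = 86
σ = (1, 3, 2, 4): 21 + 16 + (-4) + 14 = 47
σ = (1, 3, 4, 2): 21 + 16 + 29 + 1 = 67
σ = (1, 4, 2, 3): 21 + 9 + (-4) + 18 = 44
σ = (1, 4, 3, 2): 21 + 9 + 23 + 1 = 54
σ = (2, 1, 3, 4): 21 + 25 + 23 + 14 = 83
σ = (2, 1, 4, 3): 21 + 25 + 29 + 18 = 93
σ = (2, 3, 1, 4): 21 + 16 + 27 + 14 = 78
σ = (2, 3, 4, 1): 21 + 16 + 29 + 30 = 96
σ = (2, 4, 1, 3): 21 + 9 + 27 + 18 = 75
σ = (2, 4, 3, 1): 21 + 9 + 23 + 30 = 83
σ = (3, 1, 2, 4): (-3) + 25 + (-4) + 14 = 32
σ = (3, 1, 4, 2): (-3) + 25 + 29 + 1 = 52
σ = (3, 2, 1, 4): (-3) + 18 + 27 + 14 = 56
σ = (3, 2, 4, 1): (-3) + 18 + 29 + 30 = 74
σ = (3, 4, 1, 2): (-3) + 9 + 27 + 1 = 34
σ = (3, 4, 2, 1): (-3) + 9 + (-4) + 30 = 32
σ = (4, 1, 2, 3): 17 + 25 + (-4) + 18 = 56
σ = (4, 1, 3, 2): 17 + 25 + 23 + 1 = 66
σ = (4, 2, 1, 3): 17 + 18 + 27 + 18 = 80
σ = (4, 2, 3, 1): 17 + 18 + 23 + 30 = 88
σ = (4, 3, 1, 2): 17 + 16 + 27 + 1 = 61
σ = (4, 3, 2, 1): 17 + 16 + (-4) + 30 = 59
Optimal value attained by: σ = (3, 1, 2, 4).
Answer: det⊕(G) = 32; verdict: SINGULAR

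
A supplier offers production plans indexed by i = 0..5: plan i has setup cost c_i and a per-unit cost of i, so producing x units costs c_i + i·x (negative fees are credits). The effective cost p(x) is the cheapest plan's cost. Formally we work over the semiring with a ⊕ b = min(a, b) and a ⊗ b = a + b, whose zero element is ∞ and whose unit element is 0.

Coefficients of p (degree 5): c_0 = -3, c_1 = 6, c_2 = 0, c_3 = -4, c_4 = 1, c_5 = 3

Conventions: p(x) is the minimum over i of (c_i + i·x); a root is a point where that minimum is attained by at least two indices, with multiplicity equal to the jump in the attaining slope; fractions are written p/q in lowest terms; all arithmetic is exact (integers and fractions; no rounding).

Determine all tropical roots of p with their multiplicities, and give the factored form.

hull edge (i=0, c=-3) to (i=3, c=-4): slope -1/3, span 3
hull edge (i=3, c=-4) to (i=5, c=3): slope 7/2, span 2
Factored form: p(x) = 3 ⊗ (x ⊕ (-7/2)) ⊗ (x ⊕ (-7/2)) ⊗ (x ⊕ 1/3) ⊗ (x ⊕ 1/3) ⊗ (x ⊕ 1/3)
Answer: roots = -7/2 (mult 2), 1/3 (mult 3)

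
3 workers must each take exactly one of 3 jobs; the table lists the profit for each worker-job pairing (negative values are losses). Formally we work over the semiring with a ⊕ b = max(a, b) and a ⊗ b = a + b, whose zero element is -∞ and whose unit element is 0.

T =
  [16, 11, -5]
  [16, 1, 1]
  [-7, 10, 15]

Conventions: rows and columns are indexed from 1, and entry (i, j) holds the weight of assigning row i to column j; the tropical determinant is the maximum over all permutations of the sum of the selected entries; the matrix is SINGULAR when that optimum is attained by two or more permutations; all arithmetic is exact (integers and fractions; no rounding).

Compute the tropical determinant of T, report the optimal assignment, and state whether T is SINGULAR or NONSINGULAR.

σ = (1, 2, 3): 16 + 1 + 15 = 32
σ = (1, 3, 2): 16 + 1 + 10 = 27
σ = (2, 1, 3): 11 + 16 + 15 = 42
σ = (2, 3, 1): 11 + 1 + (-7) = 5
σ = (3, 1, 2): (-5) + 16 + 10 = 21
σ = (3, 2, 1): (-5) + 1 + (-7) = -11
Optimal value attained by: σ = (2, 1, 3).
Answer: det⊕(T) = 42; verdict: NONSINGULAR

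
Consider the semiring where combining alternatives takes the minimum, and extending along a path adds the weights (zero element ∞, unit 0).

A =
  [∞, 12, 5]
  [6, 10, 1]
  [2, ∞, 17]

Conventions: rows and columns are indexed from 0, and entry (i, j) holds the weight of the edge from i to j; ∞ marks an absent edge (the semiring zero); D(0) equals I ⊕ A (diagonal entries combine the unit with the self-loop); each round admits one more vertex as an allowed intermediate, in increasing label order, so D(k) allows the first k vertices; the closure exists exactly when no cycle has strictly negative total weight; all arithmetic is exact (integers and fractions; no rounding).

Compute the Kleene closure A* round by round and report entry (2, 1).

D(0):
  [0, 12, 5]
  [6, 0, 1]
  [2, ∞, 0]
D(1):
  [0, 12, 5]
  [6, 0, 1]
  [2, 14, 0]
D(2):
  [0, 12, 5]
  [6, 0, 1]
  [2, 14, 0]
D(3):
  [0, 12, 5]
  [3, 0, 1]
  [2, 14, 0]
Answer: A*[2][1] = 14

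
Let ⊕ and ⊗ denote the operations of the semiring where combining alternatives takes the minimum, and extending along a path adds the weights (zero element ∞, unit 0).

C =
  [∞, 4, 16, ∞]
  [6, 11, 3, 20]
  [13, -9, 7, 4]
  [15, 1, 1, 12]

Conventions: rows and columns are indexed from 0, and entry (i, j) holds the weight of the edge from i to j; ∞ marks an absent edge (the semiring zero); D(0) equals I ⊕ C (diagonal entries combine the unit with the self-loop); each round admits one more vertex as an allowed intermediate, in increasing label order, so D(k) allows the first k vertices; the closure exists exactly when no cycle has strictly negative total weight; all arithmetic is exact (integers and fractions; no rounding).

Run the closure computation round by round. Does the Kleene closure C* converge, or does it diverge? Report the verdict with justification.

D(0):
  [0, 4, 16, ∞]
  [6, 0, 3, 20]
  [13, -9, 0, 4]
  [15, 1, 1, 0]
D(1):
  [0, 4, 16, ∞]
  [6, 0, 3, 20]
  [13, -9, 0, 4]
  [15, 1, 1, 0]
Detection: at round 2, diagonal entry (2, 2) turns strictly negative.
Key observation: the cycle 2->1->2 has total weight (-9) + 3, which is strictly negative.
Answer: DIVERGES — negative cycle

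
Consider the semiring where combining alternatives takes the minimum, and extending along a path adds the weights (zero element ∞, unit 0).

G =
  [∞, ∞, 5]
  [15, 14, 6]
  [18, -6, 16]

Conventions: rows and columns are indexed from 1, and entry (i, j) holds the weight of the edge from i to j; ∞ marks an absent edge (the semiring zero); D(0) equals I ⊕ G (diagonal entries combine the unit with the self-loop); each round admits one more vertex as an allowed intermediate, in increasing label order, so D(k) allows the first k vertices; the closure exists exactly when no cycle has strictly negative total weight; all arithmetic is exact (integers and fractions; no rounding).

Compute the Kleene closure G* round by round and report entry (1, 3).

D(0):
  [0, ∞, 5]
  [15, 0, 6]
  [18, -6, 0]
D(1):
  [0, ∞, 5]
  [15, 0, 6]
  [18, -6, 0]
D(2):
  [0, ∞, 5]
  [15, 0, 6]
  [9, -6, 0]
D(3):
  [0, -1, 5]
  [15, 0, 6]
  [9, -6, 0]
Answer: G*[1][3] = 5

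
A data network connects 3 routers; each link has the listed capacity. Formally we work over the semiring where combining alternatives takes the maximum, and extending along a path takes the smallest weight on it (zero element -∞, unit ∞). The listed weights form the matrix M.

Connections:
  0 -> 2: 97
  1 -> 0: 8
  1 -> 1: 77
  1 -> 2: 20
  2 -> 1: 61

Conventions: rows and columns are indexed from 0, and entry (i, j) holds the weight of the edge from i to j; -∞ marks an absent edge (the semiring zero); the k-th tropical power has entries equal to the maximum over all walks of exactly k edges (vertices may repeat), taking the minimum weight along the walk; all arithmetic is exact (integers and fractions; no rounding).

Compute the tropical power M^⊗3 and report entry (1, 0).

M^⊗2:
  [-∞, 61, -∞]
  [8, 77, 20]
  [8, 61, 20]
M^⊗3:
  [8, 61, 20]
  [8, 77, 20]
  [8, 61, 20]
Key observation: the optimum is the walk 1->1->1->0, with weight 77 min 77 min 8 = 8.
Optimal value attained by: walk 1->1->1->0.
Answer: (M^⊗3)[1][0] = 8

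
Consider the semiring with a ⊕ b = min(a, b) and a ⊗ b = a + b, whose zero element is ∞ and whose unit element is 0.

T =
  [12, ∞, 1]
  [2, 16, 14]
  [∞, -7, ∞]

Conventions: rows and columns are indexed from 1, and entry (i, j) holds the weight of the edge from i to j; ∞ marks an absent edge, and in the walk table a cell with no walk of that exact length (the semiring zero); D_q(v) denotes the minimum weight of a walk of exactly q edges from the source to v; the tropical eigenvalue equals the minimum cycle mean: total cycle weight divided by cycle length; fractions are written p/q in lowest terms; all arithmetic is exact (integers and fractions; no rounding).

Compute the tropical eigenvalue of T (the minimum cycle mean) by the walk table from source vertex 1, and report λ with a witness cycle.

q=0: [0, ∞, ∞]
q=1: [12, ∞, 1]
q=2: [24, -6, 13]
q=3: [-4, 6, 8]
Optimal cycle mean attained by: cycle 1->3->2->1, total 1 + (-7) + 2, length 3.
Answer: λ = -4/3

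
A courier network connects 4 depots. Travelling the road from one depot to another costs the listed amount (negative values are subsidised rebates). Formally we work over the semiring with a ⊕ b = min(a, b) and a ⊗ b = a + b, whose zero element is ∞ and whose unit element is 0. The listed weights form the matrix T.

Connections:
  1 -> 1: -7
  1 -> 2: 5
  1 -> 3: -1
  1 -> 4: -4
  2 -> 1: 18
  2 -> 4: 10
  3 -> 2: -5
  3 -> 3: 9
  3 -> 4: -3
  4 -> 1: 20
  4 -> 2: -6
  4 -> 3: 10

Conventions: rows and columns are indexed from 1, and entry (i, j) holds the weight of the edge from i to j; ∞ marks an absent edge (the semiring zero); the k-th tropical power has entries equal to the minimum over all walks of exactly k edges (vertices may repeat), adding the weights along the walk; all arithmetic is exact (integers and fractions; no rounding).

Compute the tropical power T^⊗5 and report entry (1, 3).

T^⊗2:
  [-14, -10, -8, -11]
  [11, 4, 17, 14]
  [13, -9, 7, 5]
  [12, 5, 19, 4]
T^⊗3:
  [-21, -17, -15, -18]
  [4, 8, 10, 7]
  [6, -1, 12, 1]
  [5, -2, 11, 8]
T^⊗4:
  [-28, -24, -22, -25]
  [-3, 1, 3, 0]
  [-1, -5, 5, 2]
  [-2, 2, 4, 1]
T^⊗5:
  [-35, -31, -29, -32]
  [-10, -6, -4, -7]
  [-8, -4, -2, -5]
  [-9, -5, -3, -6]
Key observation: the optimum is the walk 1->1->1->1->1->3, with weight (-7) + (-7) + (-7) + (-7) + (-1) = -29.
Optimal value attained by: walk 1->1->1->1->1->3.
Answer: (T^⊗5)[1][3] = -29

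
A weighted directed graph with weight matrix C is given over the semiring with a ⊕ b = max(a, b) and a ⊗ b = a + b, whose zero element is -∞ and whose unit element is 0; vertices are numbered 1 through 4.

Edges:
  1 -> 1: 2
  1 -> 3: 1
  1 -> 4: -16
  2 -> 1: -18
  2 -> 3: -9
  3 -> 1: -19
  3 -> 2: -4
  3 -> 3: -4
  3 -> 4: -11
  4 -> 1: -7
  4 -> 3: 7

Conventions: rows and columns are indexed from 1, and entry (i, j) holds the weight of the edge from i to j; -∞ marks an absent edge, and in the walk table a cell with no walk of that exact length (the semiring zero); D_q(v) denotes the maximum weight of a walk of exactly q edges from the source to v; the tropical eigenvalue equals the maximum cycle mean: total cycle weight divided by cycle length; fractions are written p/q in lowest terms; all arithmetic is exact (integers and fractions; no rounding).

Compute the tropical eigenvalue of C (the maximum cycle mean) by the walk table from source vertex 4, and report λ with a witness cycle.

q=0: [-∞, -∞, -∞, 0]
q=1: [-7, -∞, 7, -∞]
q=2: [-5, 3, 3, -4]
q=3: [-3, -1, 3, -8]
q=4: [-1, -1, -1, -8]
Optimal cycle mean attained by: cycle 1->1, total 2, length 1.
Answer: λ = 2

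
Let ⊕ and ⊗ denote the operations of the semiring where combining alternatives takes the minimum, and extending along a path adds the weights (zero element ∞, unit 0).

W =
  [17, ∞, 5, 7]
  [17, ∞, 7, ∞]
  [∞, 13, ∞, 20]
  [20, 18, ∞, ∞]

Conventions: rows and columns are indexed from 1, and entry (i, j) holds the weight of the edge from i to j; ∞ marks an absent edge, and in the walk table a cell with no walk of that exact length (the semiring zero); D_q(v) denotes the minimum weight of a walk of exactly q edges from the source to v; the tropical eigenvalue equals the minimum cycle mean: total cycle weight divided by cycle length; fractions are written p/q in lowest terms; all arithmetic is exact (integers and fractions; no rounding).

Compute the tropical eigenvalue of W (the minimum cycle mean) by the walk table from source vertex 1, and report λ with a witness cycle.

q=0: [0, ∞, ∞, ∞]
q=1: [17, ∞, 5, 7]
q=2: [27, 18, 22, 24]
q=3: [35, 35, 25, 34]
q=4: [52, 38, 40, 42]
Optimal cycle mean attained by: cycle 2->3->2, total 7 + 13, length 2.
Answer: λ = 10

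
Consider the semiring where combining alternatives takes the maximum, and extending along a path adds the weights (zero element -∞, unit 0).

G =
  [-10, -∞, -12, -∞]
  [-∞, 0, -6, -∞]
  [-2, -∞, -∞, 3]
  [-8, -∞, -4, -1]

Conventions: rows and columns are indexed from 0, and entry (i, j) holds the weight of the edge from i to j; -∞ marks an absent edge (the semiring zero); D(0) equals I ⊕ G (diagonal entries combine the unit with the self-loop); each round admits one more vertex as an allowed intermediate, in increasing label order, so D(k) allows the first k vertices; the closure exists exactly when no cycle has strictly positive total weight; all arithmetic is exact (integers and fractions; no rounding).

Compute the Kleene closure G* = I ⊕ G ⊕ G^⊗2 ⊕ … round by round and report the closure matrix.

D(0):
  [0, -∞, -12, -∞]
  [-∞, 0, -6, -∞]
  [-2, -∞, 0, 3]
  [-8, -∞, -4, 0]
D(1):
  [0, -∞, -12, -∞]
  [-∞, 0, -6, -∞]
  [-2, -∞, 0, 3]
  [-8, -∞, -4, 0]
D(2):
  [0, -∞, -12, -∞]
  [-∞, 0, -6, -∞]
  [-2, -∞, 0, 3]
  [-8, -∞, -4, 0]
D(3):
  [0, -∞, -12, -9]
  [-8, 0, -6, -3]
  [-2, -∞, 0, 3]
  [-6, -∞, -4, 0]
D(4):
  [0, -∞, -12, -9]
  [-8, 0, -6, -3]
  [-2, -∞, 0, 3]
  [-6, -∞, -4, 0]
Answer: G* = [[0, -∞, -12, -9], [-8, 0, -6, -3], [-2, -∞, 0, 3], [-6, -∞, -4, 0]]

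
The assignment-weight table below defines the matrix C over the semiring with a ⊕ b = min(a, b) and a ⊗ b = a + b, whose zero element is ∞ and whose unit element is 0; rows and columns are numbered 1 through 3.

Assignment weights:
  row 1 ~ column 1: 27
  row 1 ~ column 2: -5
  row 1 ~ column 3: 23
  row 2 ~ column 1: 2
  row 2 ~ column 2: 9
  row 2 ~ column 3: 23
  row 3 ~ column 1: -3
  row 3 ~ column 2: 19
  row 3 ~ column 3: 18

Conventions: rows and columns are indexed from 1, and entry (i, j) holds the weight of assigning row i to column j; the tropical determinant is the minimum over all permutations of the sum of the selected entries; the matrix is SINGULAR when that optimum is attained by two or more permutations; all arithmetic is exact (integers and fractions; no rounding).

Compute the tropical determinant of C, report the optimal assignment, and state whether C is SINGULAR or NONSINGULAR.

σ = (1, 2, 3): 27 + 9 + 18 = 54
σ = (1, 3, 2): 27 + 23 + 19 = 69
σ = (2, 1, 3): (-5) + 2 + 18 = 15
σ = (2, 3, 1): (-5) + 23 + (-3) = 15
σ = (3, 1, 2): 23 + 2 + 19 = 44
σ = (3, 2, 1): 23 + 9 + (-3) = 29
Optimal value attained by: σ = (2, 1, 3).
Answer: det⊕(C) = 15; verdict: SINGULAR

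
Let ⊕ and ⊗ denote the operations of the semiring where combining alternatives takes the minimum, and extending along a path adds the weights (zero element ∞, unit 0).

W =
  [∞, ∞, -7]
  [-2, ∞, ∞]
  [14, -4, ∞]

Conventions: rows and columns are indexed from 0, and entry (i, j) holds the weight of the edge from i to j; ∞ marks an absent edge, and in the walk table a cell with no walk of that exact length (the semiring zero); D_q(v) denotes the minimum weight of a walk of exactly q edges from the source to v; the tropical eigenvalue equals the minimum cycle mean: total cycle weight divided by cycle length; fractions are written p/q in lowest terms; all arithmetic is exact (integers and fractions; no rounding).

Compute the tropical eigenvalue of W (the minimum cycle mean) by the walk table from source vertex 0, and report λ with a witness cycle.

q=0: [0, ∞, ∞]
q=1: [∞, ∞, -7]
q=2: [7, -11, ∞]
q=3: [-13, ∞, 0]
Optimal cycle mean attained by: cycle 0->2->1->0, total (-7) + (-4) + (-2), length 3.
Answer: λ = -13/3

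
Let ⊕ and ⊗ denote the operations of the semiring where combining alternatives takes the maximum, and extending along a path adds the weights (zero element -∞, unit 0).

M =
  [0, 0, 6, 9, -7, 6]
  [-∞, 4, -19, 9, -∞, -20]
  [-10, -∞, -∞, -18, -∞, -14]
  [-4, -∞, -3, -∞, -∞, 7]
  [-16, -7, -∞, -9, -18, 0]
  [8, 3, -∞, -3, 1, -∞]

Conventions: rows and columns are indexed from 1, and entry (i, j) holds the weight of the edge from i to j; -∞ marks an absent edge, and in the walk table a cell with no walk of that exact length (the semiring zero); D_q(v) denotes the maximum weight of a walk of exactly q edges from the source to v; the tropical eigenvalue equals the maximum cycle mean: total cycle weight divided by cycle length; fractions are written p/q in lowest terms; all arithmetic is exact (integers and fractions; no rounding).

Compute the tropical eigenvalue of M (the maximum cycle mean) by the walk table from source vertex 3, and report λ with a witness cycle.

q=0: [-∞, -∞, 0, -∞, -∞, -∞]
q=1: [-10, -∞, -∞, -18, -∞, -14]
q=2: [-6, -10, -4, -1, -13, -4]
q=3: [4, -1, 0, 3, -3, 6]
q=4: [14, 9, 10, 13, 7, 10]
q=5: [18, 14, 20, 23, 11, 20]
q=6: [28, 23, 24, 27, 21, 30]
Optimal cycle mean attained by: cycle 1->4->6->1, total 9 + 7 + 8, length 3.
Answer: λ = 8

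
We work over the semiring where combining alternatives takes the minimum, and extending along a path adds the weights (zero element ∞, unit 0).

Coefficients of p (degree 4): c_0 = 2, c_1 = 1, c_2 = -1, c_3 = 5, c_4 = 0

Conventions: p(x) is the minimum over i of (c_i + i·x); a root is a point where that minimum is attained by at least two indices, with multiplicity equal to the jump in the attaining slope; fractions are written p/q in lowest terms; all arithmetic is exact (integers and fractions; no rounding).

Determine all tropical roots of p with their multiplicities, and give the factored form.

hull edge (i=0, c=2) to (i=2, c=-1): slope -3/2, span 2
hull edge (i=2, c=-1) to (i=4, c=0): slope 1/2, span 2
Factored form: p(x) = 0 ⊗ (x ⊕ (-1/2)) ⊗ (x ⊕ (-1/2)) ⊗ (x ⊕ 3/2) ⊗ (x ⊕ 3/2)
Answer: roots = -1/2 (mult 2), 3/2 (mult 2)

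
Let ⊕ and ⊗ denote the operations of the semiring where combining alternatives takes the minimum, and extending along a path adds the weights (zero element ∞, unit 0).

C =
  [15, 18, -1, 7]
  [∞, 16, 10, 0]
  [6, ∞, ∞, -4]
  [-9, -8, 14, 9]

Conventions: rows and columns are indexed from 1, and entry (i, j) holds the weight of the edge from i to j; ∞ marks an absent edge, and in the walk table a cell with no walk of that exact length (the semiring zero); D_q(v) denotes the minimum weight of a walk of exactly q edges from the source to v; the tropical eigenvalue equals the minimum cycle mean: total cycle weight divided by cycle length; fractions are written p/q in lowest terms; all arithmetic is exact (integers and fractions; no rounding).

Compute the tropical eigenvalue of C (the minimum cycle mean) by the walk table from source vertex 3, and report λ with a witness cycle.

q=0: [∞, ∞, 0, ∞]
q=1: [6, ∞, ∞, -4]
q=2: [-13, -12, 5, 5]
q=3: [-4, -3, -14, -12]
q=4: [-21, -20, -5, -18]
Optimal cycle mean attained by: cycle 1->3->4->1, total (-1) + (-4) + (-9), length 3.
Answer: λ = -14/3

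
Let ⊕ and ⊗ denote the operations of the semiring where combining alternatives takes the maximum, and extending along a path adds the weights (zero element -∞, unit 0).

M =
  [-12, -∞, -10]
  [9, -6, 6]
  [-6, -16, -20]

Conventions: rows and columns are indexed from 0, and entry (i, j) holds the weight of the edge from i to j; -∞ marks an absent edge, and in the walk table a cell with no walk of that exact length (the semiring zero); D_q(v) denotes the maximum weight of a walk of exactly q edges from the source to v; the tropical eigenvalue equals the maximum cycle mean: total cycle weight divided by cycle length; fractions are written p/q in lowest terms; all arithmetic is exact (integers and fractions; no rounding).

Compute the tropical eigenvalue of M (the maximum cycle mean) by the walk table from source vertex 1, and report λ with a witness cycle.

q=0: [-∞, 0, -∞]
q=1: [9, -6, 6]
q=2: [3, -10, 0]
q=3: [-1, -16, -4]
Optimal cycle mean attained by: cycle 1->2->1, total 6 + (-16), length 2.
Answer: λ = -5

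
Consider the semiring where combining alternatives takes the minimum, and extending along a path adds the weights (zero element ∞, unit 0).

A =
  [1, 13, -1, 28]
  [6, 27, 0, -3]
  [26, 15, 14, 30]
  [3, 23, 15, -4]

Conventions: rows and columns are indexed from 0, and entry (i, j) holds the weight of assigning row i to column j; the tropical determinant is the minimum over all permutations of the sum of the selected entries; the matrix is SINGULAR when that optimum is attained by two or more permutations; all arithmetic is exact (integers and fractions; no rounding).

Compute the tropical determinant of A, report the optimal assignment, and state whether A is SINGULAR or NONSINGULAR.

σ = (0, 1, 2, 3): 1 + 27 + 14 + (-4) = 38
σ = (0, 1, 3, 2): 1 + 27 + 30 + 15 = 73
σ = (0, 2, 1, 3): 1 + 0 + 15 + (-4) = 12
σ = (0, 2, 3, 1): 1 + 0 + 30 + 23 = 54
σ = (0, 3, 1, 2): 1 + (-3) + 15 + 15 = 28
σ = (0, 3, 2, 1): 1 + (-3) + 14 + 23 = 35
σ = (1, 0, 2, 3): 13 + 6 + 14 + (-4) = 29
σ = (1, 0, 3, 2): 13 + 6 + 30 + 15 = 64
σ = (1, 2, 0, 3): 13 + 0 + 26 + (-4) = 35
σ = (1, 2, 3, 0): 13 + 0 + 30 + 3 = 46
σ = (1, 3, 0, 2): 13 + (-3) + 26 + 15 = 51
σ = (1, 3, 2, 0): 13 + (-3) + 14 + 3 = 27
σ = (2, 0, 1, 3): (-1) + 6 + 15 + (-4) = 16
σ = (2, 0, 3, 1): (-1) + 6 + 30 + 23 = 58
σ = (2, 1, 0, 3): (-1) + 27 + 26 + (-4) = 48
σ = (2, 1, 3, 0): (-1) + 27 + 30 + 3 = 59
σ = (2, 3, 0, 1): (-1) + (-3) + 26 + 23 = 45
σ = (2, 3, 1, 0): (-1) + (-3) + 15 + 3 = 14
σ = (3, 0, 1, 2): 28 + 6 + 15 + 15 = 64
σ = (3, 0, 2, 1): 28 + 6 + 14 + 23 = 71
σ = (3, 1, 0, 2): 28 + 27 + 26 + 15 = 96
σ = (3, 1, 2, 0): 28 + 27 + 14 + 3 = 72
σ = (3, 2, 0, 1): 28 + 0 + 26 + 23 = 77
σ = (3, 2, 1, 0): 28 + 0 + 15 + 3 = 46
Optimal value attained by: σ = (0, 2, 1, 3).
Answer: det⊕(A) = 12; verdict: NONSINGULAR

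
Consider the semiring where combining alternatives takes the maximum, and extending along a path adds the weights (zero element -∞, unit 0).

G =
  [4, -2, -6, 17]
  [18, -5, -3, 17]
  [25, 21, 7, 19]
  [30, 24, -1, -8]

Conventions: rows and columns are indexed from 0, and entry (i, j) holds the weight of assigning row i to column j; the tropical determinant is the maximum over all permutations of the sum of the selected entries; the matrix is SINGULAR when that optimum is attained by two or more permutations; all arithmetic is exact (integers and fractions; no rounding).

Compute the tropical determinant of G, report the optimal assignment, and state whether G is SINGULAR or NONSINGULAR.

σ = (0, 1, 2, 3): 4 + (-5) + 7 + (-8) = -2
σ = (0, 1, 3, 2): 4 + (-5) + 19 + (-1) = 17
σ = (0, 2, 1, 3): 4 + (-3) + 21 + (-8) = 14
σ = (0, 2, 3, 1): 4 + (-3) + 19 + 24 = 44
σ = (0, 3, 1, 2): 4 + 17 + 21 + (-1) = 41
σ = (0, 3, 2, 1): 4 + 17 + 7 + 24 = 52
σ = (1, 0, 2, 3): (-2) + 18 + 7 + (-8) = 15
σ = (1, 0, 3, 2): (-2) + 18 + 19 + (-1) = 34
σ = (1, 2, 0, 3): (-2) + (-3) + 25 + (-8) = 12
σ = (1, 2, 3, 0): (-2) + (-3) + 19 + 30 = 44
σ = (1, 3, 0, 2): (-2) + 17 + 25 + (-1) = 39
σ = (1, 3, 2, 0): (-2) + 17 + 7 + 30 = 52
σ = (2, 0, 1, 3): (-6) + 18 + 21 + (-8) = 25
σ = (2, 0, 3, 1): (-6) + 18 + 19 + 24 = 55
σ = (2, 1, 0, 3): (-6) + (-5) + 25 + (-8) = 6
σ = (2, 1, 3, 0): (-6) + (-5) + 19 + 30 = 38
σ = (2, 3, 0, 1): (-6) + 17 + 25 + 24 = 60
σ = (2, 3, 1, 0): (-6) + 17 + 21 + 30 = 62
σ = (3, 0, 1, 2): 17 + 18 + 21 + (-1) = 55
σ = (3, 0, 2, 1): 17 + 18 + 7 + 24 = 66
σ = (3, 1, 0, 2): 17 + (-5) + 25 + (-1) = 36
σ = (3, 1, 2, 0): 17 + (-5) + 7 + 30 = 49
σ = (3, 2, 0, 1): 17 + (-3) + 25 + 24 = 63
σ = (3, 2, 1, 0): 17 + (-3) + 21 + 30 = 65
Optimal value attained by: σ = (3, 0, 2, 1).
Answer: det⊕(G) = 66; verdict: NONSINGULAR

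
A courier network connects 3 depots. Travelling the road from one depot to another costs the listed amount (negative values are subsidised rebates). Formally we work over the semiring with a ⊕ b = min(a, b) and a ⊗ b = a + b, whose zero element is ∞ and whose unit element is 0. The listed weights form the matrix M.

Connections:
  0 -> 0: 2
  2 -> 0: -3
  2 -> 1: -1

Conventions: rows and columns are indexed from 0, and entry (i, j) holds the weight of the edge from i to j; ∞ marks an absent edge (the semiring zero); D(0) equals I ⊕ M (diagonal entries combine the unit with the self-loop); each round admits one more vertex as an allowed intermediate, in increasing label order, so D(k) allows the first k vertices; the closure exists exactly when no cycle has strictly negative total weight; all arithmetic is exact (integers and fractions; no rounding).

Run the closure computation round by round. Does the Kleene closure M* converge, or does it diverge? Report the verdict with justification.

D(0):
  [0, ∞, ∞]
  [∞, 0, ∞]
  [-3, -1, 0]
D(1):
  [0, ∞, ∞]
  [∞, 0, ∞]
  [-3, -1, 0]
D(2):
  [0, ∞, ∞]
  [∞, 0, ∞]
  [-3, -1, 0]
D(3):
  [0, ∞, ∞]
  [∞, 0, ∞]
  [-3, -1, 0]
Key observation: every diagonal entry stays at the unit through all rounds, so no improving cycle exists.
Answer: CONVERGES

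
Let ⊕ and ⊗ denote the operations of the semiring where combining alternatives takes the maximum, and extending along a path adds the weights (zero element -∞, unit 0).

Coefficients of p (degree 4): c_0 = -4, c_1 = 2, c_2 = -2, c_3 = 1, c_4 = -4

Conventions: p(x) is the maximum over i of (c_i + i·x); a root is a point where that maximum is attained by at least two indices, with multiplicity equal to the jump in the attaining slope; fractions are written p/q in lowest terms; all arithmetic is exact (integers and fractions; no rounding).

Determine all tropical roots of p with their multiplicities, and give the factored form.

hull edge (i=0, c=-4) to (i=1, c=2): slope 6, span 1
hull edge (i=1, c=2) to (i=3, c=1): slope -1/2, span 2
hull edge (i=3, c=1) to (i=4, c=-4): slope -5, span 1
Factored form: p(x) = -4 ⊗ (x ⊕ (-6)) ⊗ (x ⊕ 1/2) ⊗ (x ⊕ 1/2) ⊗ (x ⊕ 5)
Answer: roots = -6 (mult 1), 1/2 (mult 2), 5 (mult 1)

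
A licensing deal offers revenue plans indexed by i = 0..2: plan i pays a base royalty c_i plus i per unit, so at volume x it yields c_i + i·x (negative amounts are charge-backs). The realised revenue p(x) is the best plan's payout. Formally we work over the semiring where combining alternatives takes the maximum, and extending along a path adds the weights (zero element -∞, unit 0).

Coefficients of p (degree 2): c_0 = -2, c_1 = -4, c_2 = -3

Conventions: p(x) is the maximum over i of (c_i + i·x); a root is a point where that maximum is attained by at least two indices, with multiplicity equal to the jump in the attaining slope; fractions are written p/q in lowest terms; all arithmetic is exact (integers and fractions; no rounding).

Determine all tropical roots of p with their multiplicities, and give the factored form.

hull edge (i=0, c=-2) to (i=2, c=-3): slope -1/2, span 2
Factored form: p(x) = -3 ⊗ (x ⊕ 1/2) ⊗ (x ⊕ 1/2)
Answer: roots = 1/2 (mult 2)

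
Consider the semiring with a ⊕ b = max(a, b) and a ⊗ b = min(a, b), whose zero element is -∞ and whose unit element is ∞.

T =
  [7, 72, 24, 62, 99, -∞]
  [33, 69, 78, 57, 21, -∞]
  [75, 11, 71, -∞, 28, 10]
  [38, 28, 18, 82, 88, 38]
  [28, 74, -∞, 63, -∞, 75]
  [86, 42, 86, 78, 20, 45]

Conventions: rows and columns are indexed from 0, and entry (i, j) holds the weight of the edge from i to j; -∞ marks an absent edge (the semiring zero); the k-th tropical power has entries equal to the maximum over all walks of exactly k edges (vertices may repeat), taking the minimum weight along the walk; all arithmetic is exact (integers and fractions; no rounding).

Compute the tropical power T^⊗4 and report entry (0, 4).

T^⊗2:
  [38, 74, 72, 63, 62, 75]
  [75, 69, 71, 57, 57, 38]
  [71, 72, 71, 62, 75, 28]
  [38, 74, 38, 82, 82, 75]
  [75, 69, 75, 75, 63, 45]
  [75, 72, 71, 78, 86, 45]
T^⊗3:
  [75, 69, 75, 75, 63, 62]
  [71, 72, 71, 62, 75, 57]
  [71, 74, 72, 63, 71, 75]
  [75, 74, 75, 82, 82, 75]
  [75, 72, 71, 75, 75, 63]
  [71, 74, 72, 78, 78, 75]
T^⊗4:
  [75, 72, 71, 75, 75, 63]
  [71, 74, 72, 63, 71, 75]
  [75, 71, 75, 75, 71, 71]
  [75, 74, 75, 82, 82, 75]
  [71, 74, 72, 75, 75, 75]
  [75, 74, 75, 78, 78, 75]
Key observation: the optimum is the walk 0->4->5->0->4, with weight 99 min 75 min 86 min 99 = 75.
Optimal value attained by: walk 0->4->5->0->4.
Answer: (T^⊗4)[0][4] = 75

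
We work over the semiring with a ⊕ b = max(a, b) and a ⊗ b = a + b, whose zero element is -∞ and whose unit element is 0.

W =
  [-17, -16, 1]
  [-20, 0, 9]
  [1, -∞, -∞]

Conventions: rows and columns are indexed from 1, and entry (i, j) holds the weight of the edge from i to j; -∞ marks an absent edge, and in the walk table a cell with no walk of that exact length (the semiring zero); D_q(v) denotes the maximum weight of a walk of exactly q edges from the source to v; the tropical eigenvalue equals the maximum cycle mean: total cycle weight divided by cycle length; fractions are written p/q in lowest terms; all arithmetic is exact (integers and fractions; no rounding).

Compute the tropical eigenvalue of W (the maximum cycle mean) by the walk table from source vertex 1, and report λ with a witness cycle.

q=0: [0, -∞, -∞]
q=1: [-17, -16, 1]
q=2: [2, -16, -7]
q=3: [-6, -14, 3]
Optimal cycle mean attained by: cycle 1->3->1, total 1 + 1, length 2.
Answer: λ = 1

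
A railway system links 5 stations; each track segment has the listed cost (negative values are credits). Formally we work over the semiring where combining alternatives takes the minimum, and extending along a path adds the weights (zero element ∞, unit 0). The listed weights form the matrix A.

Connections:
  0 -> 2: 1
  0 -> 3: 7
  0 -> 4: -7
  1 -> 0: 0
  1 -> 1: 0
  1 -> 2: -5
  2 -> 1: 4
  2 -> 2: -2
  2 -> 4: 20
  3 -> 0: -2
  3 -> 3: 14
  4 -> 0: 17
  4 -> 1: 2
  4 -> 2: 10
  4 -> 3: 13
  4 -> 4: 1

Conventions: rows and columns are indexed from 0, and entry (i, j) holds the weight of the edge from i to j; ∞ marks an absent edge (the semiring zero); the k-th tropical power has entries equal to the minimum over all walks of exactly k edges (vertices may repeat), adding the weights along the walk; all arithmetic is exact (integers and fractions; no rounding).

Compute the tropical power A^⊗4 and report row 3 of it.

A^⊗2:
  [5, -5, -1, 6, -6]
  [0, -1, -7, 7, -7]
  [4, 2, -4, 33, 18]
  [12, ∞, -1, 5, -9]
  [2, 2, -3, 14, 2]
A^⊗3:
  [-5, -5, -10, 7, -5]
  [-1, -5, -9, 6, -7]
  [2, 0, -6, 11, -3]
  [3, -7, -3, 4, -8]
  [2, 1, -5, 9, -5]
A^⊗4:
  [-5, -6, -12, 2, -12]
  [-5, -5, -11, 6, -8]
  [0, -2, -8, 9, -5]
  [-7, -7, -12, 5, -7]
  [1, -3, -7, 8, -5]
Answer: row 3 of A^⊗4 = [-7, -7, -12, 5, -7]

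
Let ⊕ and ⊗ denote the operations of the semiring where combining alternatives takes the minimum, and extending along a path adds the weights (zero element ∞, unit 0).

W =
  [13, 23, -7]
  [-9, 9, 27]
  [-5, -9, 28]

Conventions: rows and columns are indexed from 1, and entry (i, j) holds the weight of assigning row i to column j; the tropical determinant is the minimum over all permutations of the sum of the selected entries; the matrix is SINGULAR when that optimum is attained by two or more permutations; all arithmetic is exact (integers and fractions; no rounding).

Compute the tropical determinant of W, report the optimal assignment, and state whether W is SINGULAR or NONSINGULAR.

σ = (1, 2, 3): 13 + 9 + 28 = 50
σ = (1, 3, 2): 13 + 27 + (-9) = 31
σ = (2, 1, 3): 23 + (-9) + 28 = 42
σ = (2, 3, 1): 23 + 27 + (-5) = 45
σ = (3, 1, 2): (-7) + (-9) + (-9) = -25
σ = (3, 2, 1): (-7) + 9 + (-5) = -3
Optimal value attained by: σ = (3, 1, 2).
Answer: det⊕(W) = -25; verdict: NONSINGULAR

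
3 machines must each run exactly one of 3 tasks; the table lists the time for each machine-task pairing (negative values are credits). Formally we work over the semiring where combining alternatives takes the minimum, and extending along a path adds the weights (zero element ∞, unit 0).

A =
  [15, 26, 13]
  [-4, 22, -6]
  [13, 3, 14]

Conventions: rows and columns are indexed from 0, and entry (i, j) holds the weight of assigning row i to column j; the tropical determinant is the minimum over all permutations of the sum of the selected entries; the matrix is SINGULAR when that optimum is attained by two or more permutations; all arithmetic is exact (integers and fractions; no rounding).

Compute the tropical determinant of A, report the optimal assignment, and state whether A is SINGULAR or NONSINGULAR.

σ = (0, 1, 2): 15 + 22 + 14 = 51
σ = (0, 2, 1): 15 + (-6) + 3 = 12
σ = (1, 0, 2): 26 + (-4) + 14 = 36
σ = (1, 2, 0): 26 + (-6) + 13 = 33
σ = (2, 0, 1): 13 + (-4) + 3 = 12
σ = (2, 1, 0): 13 + 22 + 13 = 48
Optimal value attained by: σ = (0, 2, 1).
Answer: det⊕(A) = 12; verdict: SINGULAR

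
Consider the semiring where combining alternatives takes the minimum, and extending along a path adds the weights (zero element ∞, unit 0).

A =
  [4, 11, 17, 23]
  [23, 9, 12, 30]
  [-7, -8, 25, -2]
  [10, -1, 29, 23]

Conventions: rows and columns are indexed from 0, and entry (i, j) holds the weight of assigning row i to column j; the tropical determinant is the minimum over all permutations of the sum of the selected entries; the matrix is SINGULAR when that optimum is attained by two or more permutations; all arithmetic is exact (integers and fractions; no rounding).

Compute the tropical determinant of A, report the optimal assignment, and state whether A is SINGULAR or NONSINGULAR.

σ = (0, 1, 2, 3): 4 + 9 + 25 + 23 = 61
σ = (0, 1, 3, 2): 4 + 9 + (-2) + 29 = 40
σ = (0, 2, 1, 3): 4 + 12 + (-8) + 23 = 31
σ = (0, 2, 3, 1): 4 + 12 + (-2) + (-1) = 13
σ = (0, 3, 1, 2): 4 + 30 + (-8) + 29 = 55
σ = (0, 3, 2, 1): 4 + 30 + 25 + (-1) = 58
σ = (1, 0, 2, 3): 11 + 23 + 25 + 23 = 82
σ = (1, 0, 3, 2): 11 + 23 + (-2) + 29 = 61
σ = (1, 2, 0, 3): 11 + 12 + (-7) + 23 = 39
σ = (1, 2, 3, 0): 11 + 12 + (-2) + 10 = 31
σ = (1, 3, 0, 2): 11 + 30 + (-7) + 29 = 63
σ = (1, 3, 2, 0): 11 + 30 + 25 + 10 = 76
σ = (2, 0, 1, 3): 17 + 23 + (-8) + 23 = 55
σ = (2, 0, 3, 1): 17 + 23 + (-2) + (-1) = 37
σ = (2, 1, 0, 3): 17 + 9 + (-7) + 23 = 42
σ = (2, 1, 3, 0): 17 + 9 + (-2) + 10 = 34
σ = (2, 3, 0, 1): 17 + 30 + (-7) + (-1) = 39
σ = (2, 3, 1, 0): 17 + 30 + (-8) + 10 = 49
σ = (3, 0, 1, 2): 23 + 23 + (-8) + 29 = 67
σ = (3, 0, 2, 1): 23 + 23 + 25 + (-1) = 70
σ = (3, 1, 0, 2): 23 + 9 + (-7) + 29 = 54
σ = (3, 1, 2, 0): 23 + 9 + 25 + 10 = 67
σ = (3, 2, 0, 1): 23 + 12 + (-7) + (-1) = 27
σ = (3, 2, 1, 0): 23 + 12 + (-8) + 10 = 37
Optimal value attained by: σ = (0, 2, 3, 1).
Answer: det⊕(A) = 13; verdict: NONSINGULAR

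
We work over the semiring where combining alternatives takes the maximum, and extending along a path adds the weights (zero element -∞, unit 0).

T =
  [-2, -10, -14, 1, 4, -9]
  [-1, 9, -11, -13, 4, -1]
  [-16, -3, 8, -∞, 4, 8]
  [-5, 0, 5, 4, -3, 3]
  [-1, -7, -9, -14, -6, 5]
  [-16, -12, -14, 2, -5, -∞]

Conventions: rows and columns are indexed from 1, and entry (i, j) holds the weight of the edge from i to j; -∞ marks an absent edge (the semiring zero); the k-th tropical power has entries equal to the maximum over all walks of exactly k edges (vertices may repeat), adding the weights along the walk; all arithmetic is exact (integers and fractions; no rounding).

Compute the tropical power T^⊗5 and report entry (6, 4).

T^⊗2:
  [3, 1, 6, 5, 2, 9]
  [8, 18, -2, 1, 13, 9]
  [3, 6, 16, 10, 12, 16]
  [-1, 9, 13, 8, 9, 13]
  [-3, 2, -1, 7, 3, -1]
  [-3, 2, 7, 6, -1, 5]
T^⊗3:
  [1, 10, 14, 11, 10, 14]
  [17, 27, 7, 11, 22, 18]
  [11, 15, 24, 18, 20, 24]
  [8, 18, 21, 15, 17, 21]
  [2, 11, 12, 11, 6, 10]
  [1, 11, 15, 10, 11, 15]
T^⊗4:
  [9, 19, 22, 16, 18, 22]
  [26, 36, 16, 20, 31, 27]
  [19, 24, 32, 26, 28, 32]
  [17, 27, 29, 23, 25, 29]
  [10, 20, 20, 15, 16, 20]
  [10, 20, 23, 17, 19, 23]
T^⊗5:
  [18, 28, 30, 24, 26, 30]
  [35, 45, 25, 29, 40, 36]
  [27, 33, 40, 34, 36, 40]
  [26, 36, 37, 31, 33, 37]
  [19, 29, 28, 22, 24, 28]
  [19, 29, 31, 25, 27, 31]
Key observation: the optimum is the walk 6->4->3->3->6->4, with weight 2 + 5 + 8 + 8 + 2 = 25.
Optimal value attained by: walk 6->4->3->3->6->4.
Answer: (T^⊗5)[6][4] = 25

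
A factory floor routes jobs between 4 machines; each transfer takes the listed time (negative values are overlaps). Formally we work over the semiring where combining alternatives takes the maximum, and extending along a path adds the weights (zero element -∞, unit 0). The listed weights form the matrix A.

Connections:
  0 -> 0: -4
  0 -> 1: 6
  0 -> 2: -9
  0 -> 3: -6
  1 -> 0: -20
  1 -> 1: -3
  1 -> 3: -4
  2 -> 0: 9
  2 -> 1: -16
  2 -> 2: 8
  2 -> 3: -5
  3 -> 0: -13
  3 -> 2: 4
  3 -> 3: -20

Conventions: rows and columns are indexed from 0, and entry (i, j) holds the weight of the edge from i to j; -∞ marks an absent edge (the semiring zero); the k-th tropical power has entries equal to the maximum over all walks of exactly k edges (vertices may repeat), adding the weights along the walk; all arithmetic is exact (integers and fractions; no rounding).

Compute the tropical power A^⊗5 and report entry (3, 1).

A^⊗2:
  [0, 3, -1, 2]
  [-17, -6, 0, -7]
  [17, 15, 16, 3]
  [13, -7, 12, -1]
A^⊗3:
  [8, 6, 7, -1]
  [9, -9, 8, -5]
  [25, 23, 24, 11]
  [21, 19, 20, 7]
A^⊗4:
  [16, 14, 15, 2]
  [17, 15, 16, 3]
  [33, 31, 32, 19]
  [29, 27, 28, 15]
A^⊗5:
  [24, 22, 23, 10]
  [25, 23, 24, 11]
  [41, 39, 40, 27]
  [37, 35, 36, 23]
Key observation: the optimum is the walk 3->2->2->2->0->1, with weight 4 + 8 + 8 + 9 + 6 = 35.
Optimal value attained by: walk 3->2->2->2->0->1.
Answer: (A^⊗5)[3][1] = 35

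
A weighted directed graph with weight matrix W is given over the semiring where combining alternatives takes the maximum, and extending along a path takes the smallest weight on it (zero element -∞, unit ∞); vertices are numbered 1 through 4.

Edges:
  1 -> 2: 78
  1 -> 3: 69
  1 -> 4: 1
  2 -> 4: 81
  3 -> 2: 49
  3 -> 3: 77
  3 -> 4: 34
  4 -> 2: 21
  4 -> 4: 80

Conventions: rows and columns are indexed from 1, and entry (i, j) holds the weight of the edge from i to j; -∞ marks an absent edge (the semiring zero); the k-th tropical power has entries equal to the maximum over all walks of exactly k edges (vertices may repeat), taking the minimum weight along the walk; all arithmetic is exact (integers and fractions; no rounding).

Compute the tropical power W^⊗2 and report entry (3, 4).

W^⊗2:
  [-∞, 49, 69, 78]
  [-∞, 21, -∞, 80]
  [-∞, 49, 77, 49]
  [-∞, 21, -∞, 80]
Key observation: the optimum is the walk 3->2->4, with weight 49 min 81 = 49.
Optimal value attained by: walk 3->2->4.
Answer: (W^⊗2)[3][4] = 49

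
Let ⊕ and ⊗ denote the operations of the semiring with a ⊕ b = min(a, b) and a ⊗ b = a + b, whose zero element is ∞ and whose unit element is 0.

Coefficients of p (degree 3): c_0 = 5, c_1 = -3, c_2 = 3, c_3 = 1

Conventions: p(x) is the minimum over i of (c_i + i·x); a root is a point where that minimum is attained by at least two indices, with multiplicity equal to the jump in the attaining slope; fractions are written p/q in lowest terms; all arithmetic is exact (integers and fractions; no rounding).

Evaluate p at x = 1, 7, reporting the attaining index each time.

p(1) = min(5+0·1=5, -3+1·1=-2, 3+2·1=5, 1+3·1=4) = -2 (attained by i=1)
p(7) = min(5+0·7=5, -3+1·7=4, 3+2·7=17, 1+3·7=22) = 4 (attained by i=1)
Answer: p(1) = -2; p(7) = 4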